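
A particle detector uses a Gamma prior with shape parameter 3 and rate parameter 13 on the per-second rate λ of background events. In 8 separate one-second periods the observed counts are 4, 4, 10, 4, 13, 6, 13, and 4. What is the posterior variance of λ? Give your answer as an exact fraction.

61/441

Total count: 4 + 4 + 10 + 4 + 13 + 6 + 13 + 4 = 58.
Total exposure: 8 seconds.
Posterior: α' = 3 + 58 = 61, β' = 13 + 8 = 21.
Posterior variance = α'/β'² = 61/441.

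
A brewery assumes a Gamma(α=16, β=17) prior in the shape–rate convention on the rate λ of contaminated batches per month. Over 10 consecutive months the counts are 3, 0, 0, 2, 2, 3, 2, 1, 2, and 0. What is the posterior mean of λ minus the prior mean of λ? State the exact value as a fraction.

95/459

Total count: 3 + 0 + 0 + 2 + 2 + 3 + 2 + 1 + 2 + 0 = 15.
Total exposure: 10 months.
By Gamma–Poisson conjugacy, the posterior is Gamma(α + Σx, β + Σt) = Gamma(16 + 15, 17 + 10) = Gamma(31, 27).
Posterior mean = 31/27 = 31/27; prior mean = 16/17 = 16/17. Difference = 31/27 − 16/17 = 95/459.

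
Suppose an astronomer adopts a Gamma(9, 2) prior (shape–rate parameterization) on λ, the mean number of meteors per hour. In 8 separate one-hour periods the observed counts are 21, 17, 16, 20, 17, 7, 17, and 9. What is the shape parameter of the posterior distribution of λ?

Total count: 21 + 17 + 16 + 20 + 17 + 7 + 17 + 9 = 124.
Total exposure: 8 hours.
By Gamma–Poisson conjugacy, the posterior is Gamma(α + Σx, β + Σt) = Gamma(9 + 124, 2 + 8) = Gamma(133, 10).

133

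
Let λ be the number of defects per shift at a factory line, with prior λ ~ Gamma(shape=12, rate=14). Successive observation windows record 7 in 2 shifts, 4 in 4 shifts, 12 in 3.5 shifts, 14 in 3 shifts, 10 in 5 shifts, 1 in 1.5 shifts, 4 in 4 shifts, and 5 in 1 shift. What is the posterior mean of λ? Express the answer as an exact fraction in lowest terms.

69/38

Total count: 7 + 4 + 12 + 14 + 10 + 1 + 4 + 5 = 57.
Total exposure: 2 + 4 + 3.5 + 3 + 5 + 1.5 + 4 + 1 = 24 shifts.
The Gamma prior is conjugate for the Poisson rate, so λ | data ~ Gamma(12+57, 14+24) = Gamma(69, 38).
Posterior mean = α'/β' = 69/38.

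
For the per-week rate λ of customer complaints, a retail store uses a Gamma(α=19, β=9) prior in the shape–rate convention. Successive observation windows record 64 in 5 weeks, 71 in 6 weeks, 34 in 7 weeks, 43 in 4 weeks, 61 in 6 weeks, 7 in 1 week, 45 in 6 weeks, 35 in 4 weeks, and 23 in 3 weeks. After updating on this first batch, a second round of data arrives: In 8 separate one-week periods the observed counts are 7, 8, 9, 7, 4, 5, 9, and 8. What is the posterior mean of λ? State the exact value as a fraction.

Total count: 64 + 71 + 34 + 43 + 61 + 7 + 45 + 35 + 23 = 383.
Total exposure: 5 + 6 + 7 + 4 + 6 + 1 + 6 + 4 + 3 = 42 weeks.
After the first batch: Gamma(19 + 383, 9 + 42) = Gamma(402, 51).
Total count: 7 + 8 + 9 + 7 + 4 + 5 + 9 + 8 = 57.
Total exposure: 8 weeks.
After the second batch: Gamma(402 + 57, 51 + 8) = Gamma(459, 59).
Posterior mean = α'/β' = 459/59.

459/59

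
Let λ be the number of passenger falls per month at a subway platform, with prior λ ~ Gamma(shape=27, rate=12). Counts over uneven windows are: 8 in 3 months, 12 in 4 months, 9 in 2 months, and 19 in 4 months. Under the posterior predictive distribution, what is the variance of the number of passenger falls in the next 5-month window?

Total count: 8 + 12 + 9 + 19 = 48.
Total exposure: 3 + 4 + 2 + 4 = 13 months.
By Gamma–Poisson conjugacy, the posterior is Gamma(α + Σx, β + Σt) = Gamma(27 + 48, 12 + 13) = Gamma(75, 25).
The posterior predictive for a window of length T is Negative Binomial with variance T·α'·(β'+T)/β'² = 5·75·30/625 = 18.

18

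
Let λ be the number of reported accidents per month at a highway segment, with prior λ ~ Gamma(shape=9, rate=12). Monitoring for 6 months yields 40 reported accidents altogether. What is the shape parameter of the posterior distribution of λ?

49

Total count 40 over total exposure 6 months.
Conjugate update: add total count to the shape and total exposure to the rate, giving Gamma(49, 18).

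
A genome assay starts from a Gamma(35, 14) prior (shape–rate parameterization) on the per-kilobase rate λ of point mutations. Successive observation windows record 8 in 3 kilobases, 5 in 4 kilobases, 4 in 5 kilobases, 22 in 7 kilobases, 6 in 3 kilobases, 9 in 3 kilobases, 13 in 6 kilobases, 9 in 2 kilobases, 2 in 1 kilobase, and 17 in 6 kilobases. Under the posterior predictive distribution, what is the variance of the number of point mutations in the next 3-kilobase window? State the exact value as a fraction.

1235/162

Total count: 8 + 5 + 4 + 22 + 6 + 9 + 13 + 9 + 2 + 17 = 95.
Total exposure: 3 + 4 + 5 + 7 + 3 + 3 + 6 + 2 + 1 + 6 = 40 kilobases.
Posterior: α' = 35 + 95 = 130, β' = 14 + 40 = 54.
The posterior predictive for a window of length T is Negative Binomial with variance T·α'·(β'+T)/β'² = 3·130·57/2916 = 1235/162.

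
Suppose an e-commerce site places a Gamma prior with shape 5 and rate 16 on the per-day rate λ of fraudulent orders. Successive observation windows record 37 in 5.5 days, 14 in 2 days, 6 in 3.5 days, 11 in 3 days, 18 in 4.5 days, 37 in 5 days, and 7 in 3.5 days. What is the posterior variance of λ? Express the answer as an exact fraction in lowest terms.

Total count: 37 + 14 + 6 + 11 + 18 + 37 + 7 = 130.
Total exposure: 5.5 + 2 + 3.5 + 3 + 4.5 + 5 + 3.5 = 27 days.
The Gamma prior is conjugate for the Poisson rate, so λ | data ~ Gamma(5+130, 16+27) = Gamma(135, 43).
Posterior variance = α'/β'² = 135/1849.

135/1849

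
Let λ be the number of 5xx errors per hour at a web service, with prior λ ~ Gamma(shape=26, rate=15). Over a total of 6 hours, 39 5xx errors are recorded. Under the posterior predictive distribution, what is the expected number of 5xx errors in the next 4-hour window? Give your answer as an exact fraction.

260/21

Total count 39 over total exposure 6 hours.
By Gamma–Poisson conjugacy, the posterior is Gamma(α + Σx, β + Σt) = Gamma(26 + 39, 15 + 6) = Gamma(65, 21).
Predictive mean over a 4-hour window = T·E[λ|data] = 4·65/21 = 260/21.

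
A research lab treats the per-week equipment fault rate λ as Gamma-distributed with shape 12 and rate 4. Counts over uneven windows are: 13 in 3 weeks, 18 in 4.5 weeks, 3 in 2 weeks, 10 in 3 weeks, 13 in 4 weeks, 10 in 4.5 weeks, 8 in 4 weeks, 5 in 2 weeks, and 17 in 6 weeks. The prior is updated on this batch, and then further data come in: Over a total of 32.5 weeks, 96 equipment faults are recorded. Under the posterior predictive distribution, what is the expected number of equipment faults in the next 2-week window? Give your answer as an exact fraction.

820/139

Total count: 13 + 18 + 3 + 10 + 13 + 10 + 8 + 5 + 17 = 97.
Total exposure: 3 + 4.5 + 2 + 3 + 4 + 4.5 + 4 + 2 + 6 = 33 weeks.
After the first batch: Gamma(12 + 97, 4 + 33) = Gamma(109, 37).
Total count 96 over total exposure 32.5 weeks.
After the second batch: Gamma(109 + 96, 37 + 32.5) = Gamma(205, 139/2).
Predictive mean over a 2-week window = T·E[λ|data] = 2·205/(139/2) = 820/139.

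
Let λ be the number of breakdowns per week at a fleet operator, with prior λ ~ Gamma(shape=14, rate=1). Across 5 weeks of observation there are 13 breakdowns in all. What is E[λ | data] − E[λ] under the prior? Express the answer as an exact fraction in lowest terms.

Total count 13 over total exposure 5 weeks.
Gamma(α, β) with Poisson data over total exposure Σt gives posterior Gamma(α+Σx, β+Σt) = Gamma(27, 6).
Posterior mean = 27/6 = 9/2; prior mean = 14/1 = 14. Difference = 9/2 − 14 = -19/2.

-19/2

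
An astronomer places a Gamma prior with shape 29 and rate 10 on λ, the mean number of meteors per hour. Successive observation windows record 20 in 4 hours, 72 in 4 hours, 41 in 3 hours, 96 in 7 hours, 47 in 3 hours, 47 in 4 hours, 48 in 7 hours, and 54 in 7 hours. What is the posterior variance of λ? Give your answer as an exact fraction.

454/2401

Total count: 20 + 72 + 41 + 96 + 47 + 47 + 48 + 54 = 425.
Total exposure: 4 + 4 + 3 + 7 + 3 + 4 + 7 + 7 = 39 hours.
Posterior: α' = 29 + 425 = 454, β' = 10 + 39 = 49.
Posterior variance = α'/β'² = 454/2401.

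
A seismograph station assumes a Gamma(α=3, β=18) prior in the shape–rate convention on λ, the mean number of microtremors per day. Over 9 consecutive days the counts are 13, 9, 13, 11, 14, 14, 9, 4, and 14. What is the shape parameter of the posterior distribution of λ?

Total count: 13 + 9 + 13 + 11 + 14 + 14 + 9 + 4 + 14 = 101.
Total exposure: 9 days.
Conjugate update: add total count to the shape and total exposure to the rate, giving Gamma(104, 27).

104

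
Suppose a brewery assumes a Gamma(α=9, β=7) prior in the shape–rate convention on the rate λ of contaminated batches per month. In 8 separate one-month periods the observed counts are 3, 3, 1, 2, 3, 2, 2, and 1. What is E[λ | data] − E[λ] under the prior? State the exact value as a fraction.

47/105

Total count: 3 + 3 + 1 + 2 + 3 + 2 + 2 + 1 = 17.
Total exposure: 8 months.
By Gamma–Poisson conjugacy, the posterior is Gamma(α + Σx, β + Σt) = Gamma(9 + 17, 7 + 8) = Gamma(26, 15).
Posterior mean = 26/15 = 26/15; prior mean = 9/7 = 9/7. Difference = 26/15 − 9/7 = 47/105.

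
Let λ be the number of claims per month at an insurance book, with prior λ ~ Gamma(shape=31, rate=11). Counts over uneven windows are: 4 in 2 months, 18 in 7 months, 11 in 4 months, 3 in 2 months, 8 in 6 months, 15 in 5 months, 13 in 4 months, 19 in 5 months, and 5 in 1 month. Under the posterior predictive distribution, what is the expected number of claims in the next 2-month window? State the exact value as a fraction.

Total count: 4 + 18 + 11 + 3 + 8 + 15 + 13 + 19 + 5 = 96.
Total exposure: 2 + 7 + 4 + 2 + 6 + 5 + 4 + 5 + 1 = 36 months.
Gamma(α, β) with Poisson data over total exposure Σt gives posterior Gamma(α+Σx, β+Σt) = Gamma(127, 47).
Predictive mean over a 2-month window = T·E[λ|data] = 2·127/47 = 254/47.

254/47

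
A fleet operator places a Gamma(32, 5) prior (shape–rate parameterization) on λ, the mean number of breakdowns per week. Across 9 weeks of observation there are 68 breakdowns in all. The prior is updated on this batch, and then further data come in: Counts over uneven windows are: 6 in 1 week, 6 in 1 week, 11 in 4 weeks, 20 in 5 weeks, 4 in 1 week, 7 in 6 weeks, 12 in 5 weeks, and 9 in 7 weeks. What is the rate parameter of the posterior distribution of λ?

44

Total count 68 over total exposure 9 weeks.
After the first batch: Gamma(32 + 68, 5 + 9) = Gamma(100, 14).
Total count: 6 + 6 + 11 + 20 + 4 + 7 + 12 + 9 = 75.
Total exposure: 1 + 1 + 4 + 5 + 1 + 6 + 5 + 7 = 30 weeks.
After the second batch: Gamma(100 + 75, 14 + 30) = Gamma(175, 44).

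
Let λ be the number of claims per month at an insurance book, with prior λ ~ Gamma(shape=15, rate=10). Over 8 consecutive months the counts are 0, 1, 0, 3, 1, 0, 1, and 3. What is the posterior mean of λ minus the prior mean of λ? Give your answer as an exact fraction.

-1/6

Total count: 0 + 1 + 0 + 3 + 1 + 0 + 1 + 3 = 9.
Total exposure: 8 months.
Conjugate update: add total count to the shape and total exposure to the rate, giving Gamma(24, 18).
Posterior mean = 24/18 = 4/3; prior mean = 15/10 = 3/2. Difference = 4/3 − 3/2 = -1/6.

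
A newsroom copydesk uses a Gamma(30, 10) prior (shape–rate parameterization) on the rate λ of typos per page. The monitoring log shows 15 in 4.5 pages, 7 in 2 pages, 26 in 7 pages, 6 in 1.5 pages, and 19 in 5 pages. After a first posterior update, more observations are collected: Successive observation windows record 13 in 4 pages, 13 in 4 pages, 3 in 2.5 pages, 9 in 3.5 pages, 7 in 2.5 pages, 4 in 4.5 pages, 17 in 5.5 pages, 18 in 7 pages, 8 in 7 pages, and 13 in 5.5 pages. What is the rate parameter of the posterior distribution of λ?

76

Total count: 15 + 7 + 26 + 6 + 19 = 73.
Total exposure: 4.5 + 2 + 7 + 1.5 + 5 = 20 pages.
After the first batch: Gamma(30 + 73, 10 + 20) = Gamma(103, 30).
Total count: 13 + 13 + 3 + 9 + 7 + 4 + 17 + 18 + 8 + 13 = 105.
Total exposure: 4 + 4 + 2.5 + 3.5 + 2.5 + 4.5 + 5.5 + 7 + 7 + 5.5 = 46 pages.
After the second batch: Gamma(103 + 105, 30 + 46) = Gamma(208, 76).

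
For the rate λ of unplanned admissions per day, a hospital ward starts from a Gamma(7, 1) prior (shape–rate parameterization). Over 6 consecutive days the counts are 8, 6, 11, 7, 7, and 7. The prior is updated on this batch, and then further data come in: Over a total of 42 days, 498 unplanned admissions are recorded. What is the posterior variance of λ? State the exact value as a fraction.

Total count: 8 + 6 + 11 + 7 + 7 + 7 = 46.
Total exposure: 6 days.
After the first batch: Gamma(7 + 46, 1 + 6) = Gamma(53, 7).
Total count 498 over total exposure 42 days.
After the second batch: Gamma(53 + 498, 7 + 42) = Gamma(551, 49).
Posterior variance = α'/β'² = 551/2401.

551/2401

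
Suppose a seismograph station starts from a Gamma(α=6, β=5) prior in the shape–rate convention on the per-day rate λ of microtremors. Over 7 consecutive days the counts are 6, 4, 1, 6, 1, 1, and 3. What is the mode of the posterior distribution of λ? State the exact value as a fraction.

Total count: 6 + 4 + 1 + 6 + 1 + 1 + 3 = 22.
Total exposure: 7 days.
The Gamma prior is conjugate for the Poisson rate, so λ | data ~ Gamma(6+22, 5+7) = Gamma(28, 12).
Posterior mode = (α'−1)/β' = 27/12 = 9/4.

9/4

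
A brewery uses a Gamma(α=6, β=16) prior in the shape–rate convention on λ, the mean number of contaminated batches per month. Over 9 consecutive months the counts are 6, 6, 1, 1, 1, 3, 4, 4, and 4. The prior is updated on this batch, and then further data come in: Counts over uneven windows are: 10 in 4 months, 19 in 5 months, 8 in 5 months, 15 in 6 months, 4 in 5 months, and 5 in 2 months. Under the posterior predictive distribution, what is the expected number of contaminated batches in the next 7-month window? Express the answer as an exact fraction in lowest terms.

Total count: 6 + 6 + 1 + 1 + 1 + 3 + 4 + 4 + 4 = 30.
Total exposure: 9 months.
After the first batch: Gamma(6 + 30, 16 + 9) = Gamma(36, 25).
Total count: 10 + 19 + 8 + 15 + 4 + 5 = 61.
Total exposure: 4 + 5 + 5 + 6 + 5 + 2 = 27 months.
After the second batch: Gamma(36 + 61, 25 + 27) = Gamma(97, 52).
Predictive mean over a 7-month window = T·E[λ|data] = 7·97/52 = 679/52.

679/52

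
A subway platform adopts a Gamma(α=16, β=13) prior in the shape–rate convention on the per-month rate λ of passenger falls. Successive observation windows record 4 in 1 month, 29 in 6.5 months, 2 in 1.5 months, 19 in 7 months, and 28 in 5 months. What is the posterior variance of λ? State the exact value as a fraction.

49/578

Total count: 4 + 29 + 2 + 19 + 28 = 82.
Total exposure: 1 + 6.5 + 1.5 + 7 + 5 = 21 months.
The Gamma prior is conjugate for the Poisson rate, so λ | data ~ Gamma(16+82, 13+21) = Gamma(98, 34).
Posterior variance = α'/β'² = 98/1156 = 49/578.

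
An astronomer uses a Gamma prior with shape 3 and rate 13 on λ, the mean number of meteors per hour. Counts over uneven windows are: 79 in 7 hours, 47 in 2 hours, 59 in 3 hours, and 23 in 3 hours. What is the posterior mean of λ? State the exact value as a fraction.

Total count: 79 + 47 + 59 + 23 = 208.
Total exposure: 7 + 2 + 3 + 3 = 15 hours.
By Gamma–Poisson conjugacy, the posterior is Gamma(α + Σx, β + Σt) = Gamma(3 + 208, 13 + 15) = Gamma(211, 28).
Posterior mean = α'/β' = 211/28.

211/28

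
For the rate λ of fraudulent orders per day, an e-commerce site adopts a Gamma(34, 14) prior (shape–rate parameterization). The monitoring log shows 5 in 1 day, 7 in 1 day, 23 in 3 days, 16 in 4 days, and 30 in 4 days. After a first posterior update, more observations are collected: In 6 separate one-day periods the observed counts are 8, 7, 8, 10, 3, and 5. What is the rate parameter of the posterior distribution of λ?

33

Total count: 5 + 7 + 23 + 16 + 30 = 81.
Total exposure: 1 + 1 + 3 + 4 + 4 = 13 days.
After the first batch: Gamma(34 + 81, 14 + 13) = Gamma(115, 27).
Total count: 8 + 7 + 8 + 10 + 3 + 5 = 41.
Total exposure: 6 days.
After the second batch: Gamma(115 + 41, 27 + 6) = Gamma(156, 33).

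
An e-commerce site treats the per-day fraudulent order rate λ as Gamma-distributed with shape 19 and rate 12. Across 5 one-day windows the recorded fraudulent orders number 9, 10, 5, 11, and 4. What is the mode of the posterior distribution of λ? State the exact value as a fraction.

57/17

Total count: 9 + 10 + 5 + 11 + 4 = 39.
Total exposure: 5 days.
Posterior: α' = 19 + 39 = 58, β' = 12 + 5 = 17.
Posterior mode = (α'−1)/β' = 57/17.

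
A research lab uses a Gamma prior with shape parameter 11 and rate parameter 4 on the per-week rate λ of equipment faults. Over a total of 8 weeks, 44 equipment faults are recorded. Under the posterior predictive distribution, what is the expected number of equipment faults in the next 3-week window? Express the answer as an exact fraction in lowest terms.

55/4

Total count 44 over total exposure 8 weeks.
The Gamma prior is conjugate for the Poisson rate, so λ | data ~ Gamma(11+44, 4+8) = Gamma(55, 12).
Predictive mean over a 3-week window = T·E[λ|data] = 3·55/12 = 55/4.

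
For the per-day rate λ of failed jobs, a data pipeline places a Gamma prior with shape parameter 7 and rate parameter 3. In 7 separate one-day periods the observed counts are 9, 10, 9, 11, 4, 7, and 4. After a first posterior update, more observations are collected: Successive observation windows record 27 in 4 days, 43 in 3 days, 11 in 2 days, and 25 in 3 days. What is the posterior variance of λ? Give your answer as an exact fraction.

167/484

Total count: 9 + 10 + 9 + 11 + 4 + 7 + 4 = 54.
Total exposure: 7 days.
After the first batch: Gamma(7 + 54, 3 + 7) = Gamma(61, 10).
Total count: 27 + 43 + 11 + 25 = 106.
Total exposure: 4 + 3 + 2 + 3 = 12 days.
After the second batch: Gamma(61 + 106, 10 + 12) = Gamma(167, 22).
Posterior variance = α'/β'² = 167/484.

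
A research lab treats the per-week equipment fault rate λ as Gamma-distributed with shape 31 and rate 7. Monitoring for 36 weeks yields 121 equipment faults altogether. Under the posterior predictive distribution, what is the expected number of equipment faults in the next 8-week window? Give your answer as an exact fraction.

1216/43

Total count 121 over total exposure 36 weeks.
Posterior: α' = 31 + 121 = 152, β' = 7 + 36 = 43.
Predictive mean over an 8-week window = T·E[λ|data] = 8·152/43 = 1216/43.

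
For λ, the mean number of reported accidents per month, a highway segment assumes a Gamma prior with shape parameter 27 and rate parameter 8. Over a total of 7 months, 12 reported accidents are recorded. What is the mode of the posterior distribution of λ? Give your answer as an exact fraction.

38/15

Total count 12 over total exposure 7 months.
Posterior: α' = 27 + 12 = 39, β' = 8 + 7 = 15.
Posterior mode = (α'−1)/β' = 38/15.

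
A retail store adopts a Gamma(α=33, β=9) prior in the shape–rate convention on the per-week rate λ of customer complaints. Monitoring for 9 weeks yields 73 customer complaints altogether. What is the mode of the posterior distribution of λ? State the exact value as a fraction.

Total count 73 over total exposure 9 weeks.
The Gamma prior is conjugate for the Poisson rate, so λ | data ~ Gamma(33+73, 9+9) = Gamma(106, 18).
Posterior mode = (α'−1)/β' = 105/18 = 35/6.

35/6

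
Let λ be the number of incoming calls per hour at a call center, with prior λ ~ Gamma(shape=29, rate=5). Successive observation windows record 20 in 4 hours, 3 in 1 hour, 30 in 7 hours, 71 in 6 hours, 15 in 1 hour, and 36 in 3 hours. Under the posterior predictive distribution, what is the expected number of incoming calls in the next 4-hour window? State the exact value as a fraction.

Total count: 20 + 3 + 30 + 71 + 15 + 36 = 175.
Total exposure: 4 + 1 + 7 + 6 + 1 + 3 = 22 hours.
The Gamma prior is conjugate for the Poisson rate, so λ | data ~ Gamma(29+175, 5+22) = Gamma(204, 27).
Predictive mean over a 4-hour window = T·E[λ|data] = 4·204/27 = 272/9.

272/9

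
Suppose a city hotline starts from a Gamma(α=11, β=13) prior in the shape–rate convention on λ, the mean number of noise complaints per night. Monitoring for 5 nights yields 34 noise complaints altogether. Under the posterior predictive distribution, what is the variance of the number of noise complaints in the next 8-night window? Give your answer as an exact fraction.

Total count 34 over total exposure 5 nights.
Gamma(α, β) with Poisson data over total exposure Σt gives posterior Gamma(α+Σx, β+Σt) = Gamma(45, 18).
The posterior predictive for a window of length T is Negative Binomial with variance T·α'·(β'+T)/β'² = 8·45·26/324 = 260/9.

260/9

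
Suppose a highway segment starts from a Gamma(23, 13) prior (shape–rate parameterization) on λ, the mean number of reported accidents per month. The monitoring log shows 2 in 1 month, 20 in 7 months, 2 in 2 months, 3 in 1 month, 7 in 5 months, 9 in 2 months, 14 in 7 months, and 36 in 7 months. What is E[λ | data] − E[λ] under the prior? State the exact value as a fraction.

473/585

Total count: 2 + 20 + 2 + 3 + 7 + 9 + 14 + 36 = 93.
Total exposure: 1 + 7 + 2 + 1 + 5 + 2 + 7 + 7 = 32 months.
Gamma(α, β) with Poisson data over total exposure Σt gives posterior Gamma(α+Σx, β+Σt) = Gamma(116, 45).
Posterior mean = 116/45 = 116/45; prior mean = 23/13 = 23/13. Difference = 116/45 − 23/13 = 473/585.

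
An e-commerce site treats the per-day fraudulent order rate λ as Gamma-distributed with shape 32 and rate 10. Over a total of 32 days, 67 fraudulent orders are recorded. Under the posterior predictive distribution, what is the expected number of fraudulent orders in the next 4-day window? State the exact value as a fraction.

66/7

Total count 67 over total exposure 32 days.
Posterior: α' = 32 + 67 = 99, β' = 10 + 32 = 42.
Predictive mean over a 4-day window = T·E[λ|data] = 4·99/42 = 66/7.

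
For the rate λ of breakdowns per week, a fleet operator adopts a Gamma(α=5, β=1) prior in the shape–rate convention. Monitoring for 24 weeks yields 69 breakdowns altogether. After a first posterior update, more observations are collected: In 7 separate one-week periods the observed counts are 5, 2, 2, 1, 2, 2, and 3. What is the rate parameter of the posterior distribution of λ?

32

Total count 69 over total exposure 24 weeks.
After the first batch: Gamma(5 + 69, 1 + 24) = Gamma(74, 25).
Total count: 5 + 2 + 2 + 1 + 2 + 2 + 3 = 17.
Total exposure: 7 weeks.
After the second batch: Gamma(74 + 17, 25 + 7) = Gamma(91, 32).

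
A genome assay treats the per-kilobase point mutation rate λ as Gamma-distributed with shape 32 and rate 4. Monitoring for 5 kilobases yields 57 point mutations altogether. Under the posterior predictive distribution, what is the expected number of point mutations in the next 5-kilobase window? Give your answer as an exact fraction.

445/9

Total count 57 over total exposure 5 kilobases.
Gamma(α, β) with Poisson data over total exposure Σt gives posterior Gamma(α+Σx, β+Σt) = Gamma(89, 9).
Predictive mean over a 5-kilobase window = T·E[λ|data] = 5·89/9 = 445/9.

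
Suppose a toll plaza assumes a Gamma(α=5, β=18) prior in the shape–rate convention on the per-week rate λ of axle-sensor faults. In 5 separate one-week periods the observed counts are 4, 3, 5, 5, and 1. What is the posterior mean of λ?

1

Total count: 4 + 3 + 5 + 5 + 1 = 18.
Total exposure: 5 weeks.
Posterior: α' = 5 + 18 = 23, β' = 18 + 5 = 23.
Posterior mean = α'/β' = 23/23 = 1.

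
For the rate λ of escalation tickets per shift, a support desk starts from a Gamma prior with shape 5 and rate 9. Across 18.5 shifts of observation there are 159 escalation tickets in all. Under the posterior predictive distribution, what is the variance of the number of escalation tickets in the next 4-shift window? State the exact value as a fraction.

82656/3025

Total count 159 over total exposure 18.5 shifts.
Gamma(α, β) with Poisson data over total exposure Σt gives posterior Gamma(α+Σx, β+Σt) = Gamma(164, 55/2).
The posterior predictive for a window of length T is Negative Binomial with variance T·α'·(β'+T)/β'² = 4·164·(63/2)/(3025/4) = 82656/3025.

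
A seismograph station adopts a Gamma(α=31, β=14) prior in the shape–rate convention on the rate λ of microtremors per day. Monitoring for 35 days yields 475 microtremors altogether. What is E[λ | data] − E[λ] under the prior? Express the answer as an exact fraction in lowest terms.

Total count 475 over total exposure 35 days.
Conjugate update: add total count to the shape and total exposure to the rate, giving Gamma(506, 49).
Posterior mean = 506/49 = 506/49; prior mean = 31/14 = 31/14. Difference = 506/49 − 31/14 = 795/98.

795/98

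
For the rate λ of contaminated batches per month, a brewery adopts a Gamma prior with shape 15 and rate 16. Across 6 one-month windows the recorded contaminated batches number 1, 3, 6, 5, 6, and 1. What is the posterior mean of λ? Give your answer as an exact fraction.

Total count: 1 + 3 + 6 + 5 + 6 + 1 = 22.
Total exposure: 6 months.
By Gamma–Poisson conjugacy, the posterior is Gamma(α + Σx, β + Σt) = Gamma(15 + 22, 16 + 6) = Gamma(37, 22).
Posterior mean = α'/β' = 37/22.

37/22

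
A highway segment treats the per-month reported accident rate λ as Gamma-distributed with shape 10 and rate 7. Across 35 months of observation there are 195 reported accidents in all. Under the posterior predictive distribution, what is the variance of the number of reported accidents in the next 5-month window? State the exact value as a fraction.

Total count 195 over total exposure 35 months.
Posterior: α' = 10 + 195 = 205, β' = 7 + 35 = 42.
The posterior predictive for a window of length T is Negative Binomial with variance T·α'·(β'+T)/β'² = 5·205·47/1764 = 48175/1764.

48175/1764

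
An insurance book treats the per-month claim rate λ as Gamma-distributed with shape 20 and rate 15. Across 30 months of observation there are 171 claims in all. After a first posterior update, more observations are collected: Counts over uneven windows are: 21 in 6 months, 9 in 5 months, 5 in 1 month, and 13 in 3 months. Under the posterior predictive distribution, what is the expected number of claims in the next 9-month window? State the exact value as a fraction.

717/20

Total count 171 over total exposure 30 months.
After the first batch: Gamma(20 + 171, 15 + 30) = Gamma(191, 45).
Total count: 21 + 9 + 5 + 13 = 48.
Total exposure: 6 + 5 + 1 + 3 = 15 months.
After the second batch: Gamma(191 + 48, 45 + 15) = Gamma(239, 60).
Predictive mean over a 9-month window = T·E[λ|data] = 9·239/60 = 717/20.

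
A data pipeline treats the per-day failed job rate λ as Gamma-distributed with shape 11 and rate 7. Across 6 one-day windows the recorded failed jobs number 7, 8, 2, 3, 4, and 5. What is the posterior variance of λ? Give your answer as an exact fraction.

Total count: 7 + 8 + 2 + 3 + 4 + 5 = 29.
Total exposure: 6 days.
Conjugate update: add total count to the shape and total exposure to the rate, giving Gamma(40, 13).
Posterior variance = α'/β'² = 40/169.

40/169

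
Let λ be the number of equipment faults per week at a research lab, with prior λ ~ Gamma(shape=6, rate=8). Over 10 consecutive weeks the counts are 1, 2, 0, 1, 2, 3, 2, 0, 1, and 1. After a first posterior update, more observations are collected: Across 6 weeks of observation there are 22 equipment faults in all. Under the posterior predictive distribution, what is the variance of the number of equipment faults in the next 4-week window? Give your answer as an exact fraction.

287/36

Total count: 1 + 2 + 0 + 1 + 2 + 3 + 2 + 0 + 1 + 1 = 13.
Total exposure: 10 weeks.
After the first batch: Gamma(6 + 13, 8 + 10) = Gamma(19, 18).
Total count 22 over total exposure 6 weeks.
After the second batch: Gamma(19 + 22, 18 + 6) = Gamma(41, 24).
The posterior predictive for a window of length T is Negative Binomial with variance T·α'·(β'+T)/β'² = 4·41·28/576 = 287/36.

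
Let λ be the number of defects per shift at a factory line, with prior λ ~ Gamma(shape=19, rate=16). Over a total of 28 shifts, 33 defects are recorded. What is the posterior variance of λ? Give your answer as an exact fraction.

13/484

Total count 33 over total exposure 28 shifts.
Gamma(α, β) with Poisson data over total exposure Σt gives posterior Gamma(α+Σx, β+Σt) = Gamma(52, 44).
Posterior variance = α'/β'² = 52/1936 = 13/484.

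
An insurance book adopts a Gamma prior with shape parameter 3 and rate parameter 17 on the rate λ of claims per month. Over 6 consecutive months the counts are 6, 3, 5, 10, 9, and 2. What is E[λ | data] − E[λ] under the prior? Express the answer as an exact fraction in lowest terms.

Total count: 6 + 3 + 5 + 10 + 9 + 2 = 35.
Total exposure: 6 months.
Conjugate update: add total count to the shape and total exposure to the rate, giving Gamma(38, 23).
Posterior mean = 38/23 = 38/23; prior mean = 3/17 = 3/17. Difference = 38/23 − 3/17 = 577/391.

577/391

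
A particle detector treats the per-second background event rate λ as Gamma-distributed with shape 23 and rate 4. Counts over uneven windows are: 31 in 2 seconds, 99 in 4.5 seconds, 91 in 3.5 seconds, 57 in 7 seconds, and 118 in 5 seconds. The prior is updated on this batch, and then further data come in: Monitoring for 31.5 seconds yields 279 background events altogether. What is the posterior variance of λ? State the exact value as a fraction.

Total count: 31 + 99 + 91 + 57 + 118 = 396.
Total exposure: 2 + 4.5 + 3.5 + 7 + 5 = 22 seconds.
After the first batch: Gamma(23 + 396, 4 + 22) = Gamma(419, 26).
Total count 279 over total exposure 31.5 seconds.
After the second batch: Gamma(419 + 279, 26 + 31.5) = Gamma(698, 115/2).
Posterior variance = α'/β'² = 698/(13225/4) = 2792/13225.

2792/13225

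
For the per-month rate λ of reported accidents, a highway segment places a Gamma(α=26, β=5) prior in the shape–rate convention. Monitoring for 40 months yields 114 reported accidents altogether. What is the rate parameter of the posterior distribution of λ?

45

Total count 114 over total exposure 40 months.
By Gamma–Poisson conjugacy, the posterior is Gamma(α + Σx, β + Σt) = Gamma(26 + 114, 5 + 40) = Gamma(140, 45).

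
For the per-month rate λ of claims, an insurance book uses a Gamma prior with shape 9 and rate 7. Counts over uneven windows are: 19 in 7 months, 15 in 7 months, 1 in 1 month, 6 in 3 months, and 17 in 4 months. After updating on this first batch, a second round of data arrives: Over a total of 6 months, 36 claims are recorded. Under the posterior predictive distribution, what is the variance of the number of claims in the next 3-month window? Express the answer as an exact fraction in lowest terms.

11742/1225

Total count: 19 + 15 + 1 + 6 + 17 = 58.
Total exposure: 7 + 7 + 1 + 3 + 4 = 22 months.
After the first batch: Gamma(9 + 58, 7 + 22) = Gamma(67, 29).
Total count 36 over total exposure 6 months.
After the second batch: Gamma(67 + 36, 29 + 6) = Gamma(103, 35).
The posterior predictive for a window of length T is Negative Binomial with variance T·α'·(β'+T)/β'² = 3·103·38/1225 = 11742/1225.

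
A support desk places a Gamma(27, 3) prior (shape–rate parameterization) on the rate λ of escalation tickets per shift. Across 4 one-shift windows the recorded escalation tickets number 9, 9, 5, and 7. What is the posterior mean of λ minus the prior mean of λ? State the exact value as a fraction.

Total count: 9 + 9 + 5 + 7 = 30.
Total exposure: 4 shifts.
By Gamma–Poisson conjugacy, the posterior is Gamma(α + Σx, β + Σt) = Gamma(27 + 30, 3 + 4) = Gamma(57, 7).
Posterior mean = 57/7 = 57/7; prior mean = 27/3 = 9. Difference = 57/7 − 9 = -6/7.

-6/7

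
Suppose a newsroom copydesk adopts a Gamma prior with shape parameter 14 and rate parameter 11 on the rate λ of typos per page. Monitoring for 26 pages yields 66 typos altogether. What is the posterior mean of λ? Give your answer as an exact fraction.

Total count 66 over total exposure 26 pages.
Posterior: α' = 14 + 66 = 80, β' = 11 + 26 = 37.
Posterior mean = α'/β' = 80/37.

80/37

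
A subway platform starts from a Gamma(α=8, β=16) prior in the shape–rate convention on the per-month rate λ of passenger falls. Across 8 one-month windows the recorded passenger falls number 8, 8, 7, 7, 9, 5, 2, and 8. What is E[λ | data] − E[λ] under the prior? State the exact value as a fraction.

25/12

Total count: 8 + 8 + 7 + 7 + 9 + 5 + 2 + 8 = 54.
Total exposure: 8 months.
Posterior: α' = 8 + 54 = 62, β' = 16 + 8 = 24.
Posterior mean = 62/24 = 31/12; prior mean = 8/16 = 1/2. Difference = 31/12 − 1/2 = 25/12.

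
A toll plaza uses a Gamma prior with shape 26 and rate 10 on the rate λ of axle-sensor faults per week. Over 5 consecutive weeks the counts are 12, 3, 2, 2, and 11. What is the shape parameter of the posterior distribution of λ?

56

Total count: 12 + 3 + 2 + 2 + 11 = 30.
Total exposure: 5 weeks.
Conjugate update: add total count to the shape and total exposure to the rate, giving Gamma(56, 15).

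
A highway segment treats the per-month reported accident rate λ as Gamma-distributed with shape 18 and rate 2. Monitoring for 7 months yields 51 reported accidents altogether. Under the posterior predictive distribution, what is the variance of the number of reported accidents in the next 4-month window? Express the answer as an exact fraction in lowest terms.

Total count 51 over total exposure 7 months.
The Gamma prior is conjugate for the Poisson rate, so λ | data ~ Gamma(18+51, 2+7) = Gamma(69, 9).
The posterior predictive for a window of length T is Negative Binomial with variance T·α'·(β'+T)/β'² = 4·69·13/81 = 1196/27.

1196/27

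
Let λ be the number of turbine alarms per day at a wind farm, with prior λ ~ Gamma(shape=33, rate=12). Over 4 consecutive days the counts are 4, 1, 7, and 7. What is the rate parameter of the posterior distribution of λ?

16

Total count: 4 + 1 + 7 + 7 = 19.
Total exposure: 4 days.
The Gamma prior is conjugate for the Poisson rate, so λ | data ~ Gamma(33+19, 12+4) = Gamma(52, 16).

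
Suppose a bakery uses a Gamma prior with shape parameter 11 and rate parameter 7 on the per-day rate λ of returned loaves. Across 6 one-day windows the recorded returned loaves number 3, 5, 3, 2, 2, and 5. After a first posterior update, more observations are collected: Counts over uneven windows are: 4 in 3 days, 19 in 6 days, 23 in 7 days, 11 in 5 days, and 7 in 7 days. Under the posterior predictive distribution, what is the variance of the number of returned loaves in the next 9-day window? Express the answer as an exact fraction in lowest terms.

Total count: 3 + 5 + 3 + 2 + 2 + 5 = 20.
Total exposure: 6 days.
After the first batch: Gamma(11 + 20, 7 + 6) = Gamma(31, 13).
Total count: 4 + 19 + 23 + 11 + 7 = 64.
Total exposure: 3 + 6 + 7 + 5 + 7 = 28 days.
After the second batch: Gamma(31 + 64, 13 + 28) = Gamma(95, 41).
The posterior predictive for a window of length T is Negative Binomial with variance T·α'·(β'+T)/β'² = 9·95·50/1681 = 42750/1681.

42750/1681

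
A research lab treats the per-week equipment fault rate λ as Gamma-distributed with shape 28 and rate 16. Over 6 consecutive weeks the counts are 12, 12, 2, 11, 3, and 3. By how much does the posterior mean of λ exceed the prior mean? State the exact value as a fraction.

65/44

Total count: 12 + 12 + 2 + 11 + 3 + 3 = 43.
Total exposure: 6 weeks.
By Gamma–Poisson conjugacy, the posterior is Gamma(α + Σx, β + Σt) = Gamma(28 + 43, 16 + 6) = Gamma(71, 22).
Posterior mean = 71/22 = 71/22; prior mean = 28/16 = 7/4. Difference = 71/22 − 7/4 = 65/44.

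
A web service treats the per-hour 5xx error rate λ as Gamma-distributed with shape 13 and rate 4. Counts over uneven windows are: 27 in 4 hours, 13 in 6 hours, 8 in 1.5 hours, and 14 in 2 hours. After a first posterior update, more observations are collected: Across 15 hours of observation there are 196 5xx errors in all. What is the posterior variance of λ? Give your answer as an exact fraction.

1084/4225

Total count: 27 + 13 + 8 + 14 = 62.
Total exposure: 4 + 6 + 1.5 + 2 = 13.5 hours.
After the first batch: Gamma(13 + 62, 4 + 13.5) = Gamma(75, 35/2).
Total count 196 over total exposure 15 hours.
After the second batch: Gamma(75 + 196, 35/2 + 15) = Gamma(271, 65/2).
Posterior variance = α'/β'² = 271/(4225/4) = 1084/4225.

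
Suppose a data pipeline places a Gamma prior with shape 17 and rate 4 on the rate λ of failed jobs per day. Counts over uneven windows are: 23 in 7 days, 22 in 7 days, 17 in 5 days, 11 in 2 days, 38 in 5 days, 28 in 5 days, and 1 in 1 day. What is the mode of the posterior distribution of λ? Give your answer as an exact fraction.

13/3

Total count: 23 + 22 + 17 + 11 + 38 + 28 + 1 = 140.
Total exposure: 7 + 7 + 5 + 2 + 5 + 5 + 1 = 32 days.
By Gamma–Poisson conjugacy, the posterior is Gamma(α + Σx, β + Σt) = Gamma(17 + 140, 4 + 32) = Gamma(157, 36).
Posterior mode = (α'−1)/β' = 156/36 = 13/3.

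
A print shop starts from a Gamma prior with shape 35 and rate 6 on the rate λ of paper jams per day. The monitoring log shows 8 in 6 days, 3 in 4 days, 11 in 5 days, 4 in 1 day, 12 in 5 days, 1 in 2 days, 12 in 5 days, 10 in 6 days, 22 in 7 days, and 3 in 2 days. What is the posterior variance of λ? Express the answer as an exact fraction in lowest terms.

Total count: 8 + 3 + 11 + 4 + 12 + 1 + 12 + 10 + 22 + 3 = 86.
Total exposure: 6 + 4 + 5 + 1 + 5 + 2 + 5 + 6 + 7 + 2 = 43 days.
The Gamma prior is conjugate for the Poisson rate, so λ | data ~ Gamma(35+86, 6+43) = Gamma(121, 49).
Posterior variance = α'/β'² = 121/2401.

121/2401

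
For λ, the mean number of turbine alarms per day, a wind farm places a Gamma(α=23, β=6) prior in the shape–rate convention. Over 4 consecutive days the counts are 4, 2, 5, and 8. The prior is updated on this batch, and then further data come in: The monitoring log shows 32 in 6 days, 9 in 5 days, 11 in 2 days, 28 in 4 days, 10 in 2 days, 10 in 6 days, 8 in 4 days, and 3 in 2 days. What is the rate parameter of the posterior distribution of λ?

41

Total count: 4 + 2 + 5 + 8 = 19.
Total exposure: 4 days.
After the first batch: Gamma(23 + 19, 6 + 4) = Gamma(42, 10).
Total count: 32 + 9 + 11 + 28 + 10 + 10 + 8 + 3 = 111.
Total exposure: 6 + 5 + 2 + 4 + 2 + 6 + 4 + 2 = 31 days.
After the second batch: Gamma(42 + 111, 10 + 31) = Gamma(153, 41).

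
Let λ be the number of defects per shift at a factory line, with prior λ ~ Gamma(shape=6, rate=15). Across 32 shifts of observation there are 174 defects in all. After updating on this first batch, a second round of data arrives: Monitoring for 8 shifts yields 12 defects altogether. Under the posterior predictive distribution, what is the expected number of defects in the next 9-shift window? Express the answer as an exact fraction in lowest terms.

1728/55

Total count 174 over total exposure 32 shifts.
After the first batch: Gamma(6 + 174, 15 + 32) = Gamma(180, 47).
Total count 12 over total exposure 8 shifts.
After the second batch: Gamma(180 + 12, 47 + 8) = Gamma(192, 55).
Predictive mean over a 9-shift window = T·E[λ|data] = 9·192/55 = 1728/55.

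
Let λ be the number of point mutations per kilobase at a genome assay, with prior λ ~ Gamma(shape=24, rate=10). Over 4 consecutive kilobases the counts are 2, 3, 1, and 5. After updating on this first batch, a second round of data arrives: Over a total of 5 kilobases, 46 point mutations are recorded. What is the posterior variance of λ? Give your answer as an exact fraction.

81/361

Total count: 2 + 3 + 1 + 5 = 11.
Total exposure: 4 kilobases.
After the first batch: Gamma(24 + 11, 10 + 4) = Gamma(35, 14).
Total count 46 over total exposure 5 kilobases.
After the second batch: Gamma(35 + 46, 14 + 5) = Gamma(81, 19).
Posterior variance = α'/β'² = 81/361.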